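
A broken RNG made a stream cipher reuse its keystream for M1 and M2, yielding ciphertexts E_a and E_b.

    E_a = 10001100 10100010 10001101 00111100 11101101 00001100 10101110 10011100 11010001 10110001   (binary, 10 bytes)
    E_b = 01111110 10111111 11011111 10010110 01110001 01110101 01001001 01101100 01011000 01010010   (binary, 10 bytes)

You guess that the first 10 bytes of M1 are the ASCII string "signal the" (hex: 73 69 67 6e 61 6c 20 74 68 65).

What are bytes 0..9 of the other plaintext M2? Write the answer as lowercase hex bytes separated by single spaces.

81 74 35 c4 fd 15 c7 84 e1 86

First, E_a ⊕ E_b = (M1 ⊕ K) ⊕ (M2 ⊕ K) = M1 ⊕ M2, so the key drops out. Then M2 = (M1 ⊕ M2) ⊕ M1 over the first 10 bytes.
byte 0: (8c XOR 7e) XOR 73 = f2 XOR 73 = 81
byte 1: (a2 XOR bf) XOR 69 = 1d XOR 69 = 74
byte 2: (8d XOR df) XOR 67 = 52 XOR 67 = 35
byte 3: (3c XOR 96) XOR 6e = aa XOR 6e = c4
byte 4: (ed XOR 71) XOR 61 = 9c XOR 61 = fd
byte 5: (0c XOR 75) XOR 6c = 79 XOR 6c = 15
byte 6: (ae XOR 49) XOR 20 = e7 XOR 20 = c7
byte 7: (9c XOR 6c) XOR 74 = f0 XOR 74 = 84
byte 8: (d1 XOR 58) XOR 68 = 89 XOR 68 = e1
byte 9: (b1 XOR 52) XOR 65 = e3 XOR 65 = 86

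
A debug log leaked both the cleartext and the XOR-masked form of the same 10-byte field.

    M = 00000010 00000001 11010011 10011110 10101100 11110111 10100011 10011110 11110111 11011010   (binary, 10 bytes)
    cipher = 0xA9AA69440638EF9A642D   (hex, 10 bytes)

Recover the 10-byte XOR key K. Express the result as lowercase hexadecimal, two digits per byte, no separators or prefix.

ababbadaaacf4c0493f7

Since cipher = M ⊕ K, XORing both sides with M gives K = M ⊕ cipher.
byte 0: 02 XOR a9 = ab
byte 1: 01 XOR aa = ab
byte 2: d3 XOR 69 = ba
byte 3: 9e XOR 44 = da
byte 4: ac XOR 06 = aa
byte 5: f7 XOR 38 = cf
byte 6: a3 XOR ef = 4c
byte 7: 9e XOR 9a = 04
byte 8: f7 XOR 64 = 93
byte 9: da XOR 2d = f7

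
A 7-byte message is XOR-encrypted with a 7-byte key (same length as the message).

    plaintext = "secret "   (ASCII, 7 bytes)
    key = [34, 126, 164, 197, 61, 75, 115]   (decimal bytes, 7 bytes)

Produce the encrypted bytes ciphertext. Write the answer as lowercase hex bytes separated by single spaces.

XOR is its own inverse, so applying the key byte-wise gives the result directly.
73 ^ 22 = 51
65 ^ 7e = 1b
63 ^ a4 = c7
72 ^ c5 = b7
65 ^ 3d = 58
74 ^ 4b = 3f
20 ^ 73 = 53

51 1b c7 b7 58 3f 53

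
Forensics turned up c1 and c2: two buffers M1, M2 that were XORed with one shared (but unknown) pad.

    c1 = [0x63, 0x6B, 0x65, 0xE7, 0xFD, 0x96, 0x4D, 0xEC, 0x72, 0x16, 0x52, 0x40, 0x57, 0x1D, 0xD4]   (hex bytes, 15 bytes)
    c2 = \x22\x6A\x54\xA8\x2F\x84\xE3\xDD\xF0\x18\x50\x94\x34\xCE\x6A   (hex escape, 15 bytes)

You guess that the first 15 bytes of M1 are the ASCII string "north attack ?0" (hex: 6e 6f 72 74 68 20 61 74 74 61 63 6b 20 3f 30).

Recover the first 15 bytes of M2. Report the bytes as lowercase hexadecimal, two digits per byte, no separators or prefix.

First, c1 ⊕ c2 = (M1 ⊕ K) ⊕ (M2 ⊕ K) = M1 ⊕ M2, so the key drops out. Then M2 = (M1 ⊕ M2) ⊕ M1 over the first 15 bytes.
byte 0: (63 ⊕ 22) ⊕ 6e = 41 ⊕ 6e = 2f
byte 1: (6b ⊕ 6a) ⊕ 6f = 01 ⊕ 6f = 6e
byte 2: (65 ⊕ 54) ⊕ 72 = 31 ⊕ 72 = 43
byte 3: (e7 ⊕ a8) ⊕ 74 = 4f ⊕ 74 = 3b
byte 4: (fd ⊕ 2f) ⊕ 68 = d2 ⊕ 68 = ba
byte 5: (96 ⊕ 84) ⊕ 20 = 12 ⊕ 20 = 32
byte 6: (4d ⊕ e3) ⊕ 61 = ae ⊕ 61 = cf
byte 7: (ec ⊕ dd) ⊕ 74 = 31 ⊕ 74 = 45
byte 8: (72 ⊕ f0) ⊕ 74 = 82 ⊕ 74 = f6
byte 9: (16 ⊕ 18) ⊕ 61 = 0e ⊕ 61 = 6f
byte 10: (52 ⊕ 50) ⊕ 63 = 02 ⊕ 63 = 61
byte 11: (40 ⊕ 94) ⊕ 6b = d4 ⊕ 6b = bf
byte 12: (57 ⊕ 34) ⊕ 20 = 63 ⊕ 20 = 43
byte 13: (1d ⊕ ce) ⊕ 3f = d3 ⊕ 3f = ec
byte 14: (d4 ⊕ 6a) ⊕ 30 = be ⊕ 30 = 8e

2f6e433bba32cf45f66f61bf43ec8e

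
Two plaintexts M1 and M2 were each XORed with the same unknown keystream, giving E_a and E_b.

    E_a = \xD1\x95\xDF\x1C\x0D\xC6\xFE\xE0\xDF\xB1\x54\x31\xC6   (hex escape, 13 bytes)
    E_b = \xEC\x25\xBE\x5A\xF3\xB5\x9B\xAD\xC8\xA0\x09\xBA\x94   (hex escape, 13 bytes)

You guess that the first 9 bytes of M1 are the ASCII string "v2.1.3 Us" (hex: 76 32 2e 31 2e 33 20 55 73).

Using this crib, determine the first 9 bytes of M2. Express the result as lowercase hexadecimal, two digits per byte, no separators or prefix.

First, E_a ⊕ E_b = (M1 ⊕ K) ⊕ (M2 ⊕ K) = M1 ⊕ M2, so the key drops out. Then M2 = (M1 ⊕ M2) ⊕ M1 over the first 9 bytes.
byte 0: (d1 ⊕ ec) ⊕ 76 = 3d ⊕ 76 = 4b
byte 1: (95 ⊕ 25) ⊕ 32 = b0 ⊕ 32 = 82
byte 2: (df ⊕ be) ⊕ 2e = 61 ⊕ 2e = 4f
byte 3: (1c ⊕ 5a) ⊕ 31 = 46 ⊕ 31 = 77
byte 4: (0d ⊕ f3) ⊕ 2e = fe ⊕ 2e = d0
byte 5: (c6 ⊕ b5) ⊕ 33 = 73 ⊕ 33 = 40
byte 6: (fe ⊕ 9b) ⊕ 20 = 65 ⊕ 20 = 45
byte 7: (e0 ⊕ ad) ⊕ 55 = 4d ⊕ 55 = 18
byte 8: (df ⊕ c8) ⊕ 73 = 17 ⊕ 73 = 64

4b824f77d040451864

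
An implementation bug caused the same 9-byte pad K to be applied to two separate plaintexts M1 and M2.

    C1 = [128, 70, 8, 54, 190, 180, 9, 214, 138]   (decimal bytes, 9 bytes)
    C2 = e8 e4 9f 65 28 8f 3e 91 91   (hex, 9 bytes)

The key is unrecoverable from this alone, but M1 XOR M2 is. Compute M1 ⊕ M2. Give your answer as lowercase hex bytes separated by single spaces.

C1 ⊕ C2 = (M1 ⊕ K) ⊕ (M2 ⊕ K) = M1 ⊕ M2 — the shared key cancels under XOR.
80 xor e8 = 68
46 xor e4 = a2
08 xor 9f = 97
36 xor 65 = 53
be xor 28 = 96
b4 xor 8f = 3b
09 xor 3e = 37
d6 xor 91 = 47
8a xor 91 = 1b

68 a2 97 53 96 3b 37 47 1b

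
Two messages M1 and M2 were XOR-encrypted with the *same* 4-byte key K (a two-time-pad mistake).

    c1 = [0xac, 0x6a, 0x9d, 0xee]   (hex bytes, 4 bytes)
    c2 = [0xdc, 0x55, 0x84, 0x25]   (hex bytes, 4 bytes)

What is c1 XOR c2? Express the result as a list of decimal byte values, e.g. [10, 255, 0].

c1 ⊕ c2 = (M1 ⊕ K) ⊕ (M2 ⊕ K) = M1 ⊕ M2 — the shared key cancels under XOR.
ac ⊕ dc = 70
6a ⊕ 55 = 3f
9d ⊕ 84 = 19
ee ⊕ 25 = cb

[112, 63, 25, 203]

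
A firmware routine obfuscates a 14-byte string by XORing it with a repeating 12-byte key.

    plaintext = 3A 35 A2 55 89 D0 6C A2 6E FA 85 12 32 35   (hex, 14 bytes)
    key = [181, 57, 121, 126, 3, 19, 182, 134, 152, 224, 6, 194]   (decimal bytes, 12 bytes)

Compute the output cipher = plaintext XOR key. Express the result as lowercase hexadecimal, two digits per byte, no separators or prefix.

8f0cdb2b8ac3da24f61a83d0870c

The 12-byte key repeats, so the effective keystream is b5 39 79 7e 03 13 b6 86 98 e0 06 c2 b5 39.
byte 0: 3a ⊕ b5 = 8f
byte 1: 35 ⊕ 39 = 0c
byte 2: a2 ⊕ 79 = db
byte 3: 55 ⊕ 7e = 2b
byte 4: 89 ⊕ 03 = 8a
byte 5: d0 ⊕ 13 = c3
byte 6: 6c ⊕ b6 = da
byte 7: a2 ⊕ 86 = 24
byte 8: 6e ⊕ 98 = f6
byte 9: fa ⊕ e0 = 1a
byte 10: 85 ⊕ 06 = 83
byte 11: 12 ⊕ c2 = d0
byte 12: 32 ⊕ b5 = 87
byte 13: 35 ⊕ 39 = 0c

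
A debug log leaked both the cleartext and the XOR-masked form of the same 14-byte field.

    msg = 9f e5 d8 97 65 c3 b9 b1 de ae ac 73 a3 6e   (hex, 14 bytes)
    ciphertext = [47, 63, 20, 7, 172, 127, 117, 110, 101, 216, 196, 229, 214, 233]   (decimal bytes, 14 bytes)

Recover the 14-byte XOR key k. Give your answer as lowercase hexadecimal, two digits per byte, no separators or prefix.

Since ciphertext = msg ⊕ k, XORing both sides with msg gives k = msg ⊕ ciphertext.
byte 0: 10011111 xor 00101111 = 10110000
byte 1: 11100101 xor 00111111 = 11011010
byte 2: 11011000 xor 00010100 = 11001100
byte 3: 10010111 xor 00000111 = 10010000
byte 4: 01100101 xor 10101100 = 11001001
byte 5: 11000011 xor 01111111 = 10111100
byte 6: 10111001 xor 01110101 = 11001100
byte 7: 10110001 xor 01101110 = 11011111
byte 8: 11011110 xor 01100101 = 10111011
byte 9: 10101110 xor 11011000 = 01110110
byte 10: 10101100 xor 11000100 = 01101000
byte 11: 01110011 xor 11100101 = 10010110
byte 12: 10100011 xor 11010110 = 01110101
byte 13: 01101110 xor 11101001 = 10000111

b0dacc90c9bcccdfbb7668967587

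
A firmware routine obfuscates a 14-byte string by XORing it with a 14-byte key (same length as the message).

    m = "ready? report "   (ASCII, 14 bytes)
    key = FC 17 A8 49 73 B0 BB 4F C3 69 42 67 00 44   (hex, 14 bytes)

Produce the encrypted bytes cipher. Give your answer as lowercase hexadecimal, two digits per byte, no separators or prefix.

8e72c92d0a8f9b3da6192d157464

XOR is its own inverse, so applying the key byte-wise gives the result directly.
72 ^ fc = 8e
65 ^ 17 = 72
61 ^ a8 = c9
64 ^ 49 = 2d
79 ^ 73 = 0a
3f ^ b0 = 8f
20 ^ bb = 9b
72 ^ 4f = 3d
65 ^ c3 = a6
70 ^ 69 = 19
6f ^ 42 = 2d
72 ^ 67 = 15
74 ^ 00 = 74
20 ^ 44 = 64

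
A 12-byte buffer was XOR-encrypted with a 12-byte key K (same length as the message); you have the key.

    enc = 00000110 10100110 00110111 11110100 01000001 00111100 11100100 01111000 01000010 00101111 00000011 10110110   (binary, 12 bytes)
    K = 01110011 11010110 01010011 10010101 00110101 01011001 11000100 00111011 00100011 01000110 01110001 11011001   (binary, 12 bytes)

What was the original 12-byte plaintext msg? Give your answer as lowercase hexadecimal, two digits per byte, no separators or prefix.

75706461746520436169726f

XOR is its own inverse, so applying the key byte-wise gives the result directly.
06 XOR 73 = 75
a6 XOR d6 = 70
37 XOR 53 = 64
f4 XOR 95 = 61
41 XOR 35 = 74
3c XOR 59 = 65
e4 XOR c4 = 20
78 XOR 3b = 43
42 XOR 23 = 61
2f XOR 46 = 69
03 XOR 71 = 72
b6 XOR d9 = 6f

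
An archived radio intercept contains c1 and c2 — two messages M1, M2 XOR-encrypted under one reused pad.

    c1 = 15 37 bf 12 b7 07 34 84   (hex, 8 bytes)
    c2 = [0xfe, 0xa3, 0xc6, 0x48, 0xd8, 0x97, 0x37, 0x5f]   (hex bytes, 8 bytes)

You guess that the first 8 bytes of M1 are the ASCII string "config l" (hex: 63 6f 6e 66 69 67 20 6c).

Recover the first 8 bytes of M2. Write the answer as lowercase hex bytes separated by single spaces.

First, c1 ⊕ c2 = (M1 ⊕ K) ⊕ (M2 ⊕ K) = M1 ⊕ M2, so the key drops out. Then M2 = (M1 ⊕ M2) ⊕ M1 over the first 8 bytes.
byte 0: (15 XOR fe) XOR 63 = eb XOR 63 = 88
byte 1: (37 XOR a3) XOR 6f = 94 XOR 6f = fb
byte 2: (bf XOR c6) XOR 6e = 79 XOR 6e = 17
byte 3: (12 XOR 48) XOR 66 = 5a XOR 66 = 3c
byte 4: (b7 XOR d8) XOR 69 = 6f XOR 69 = 06
byte 5: (07 XOR 97) XOR 67 = 90 XOR 67 = f7
byte 6: (34 XOR 37) XOR 20 = 03 XOR 20 = 23
byte 7: (84 XOR 5f) XOR 6c = db XOR 6c = b7

88 fb 17 3c 06 f7 23 b7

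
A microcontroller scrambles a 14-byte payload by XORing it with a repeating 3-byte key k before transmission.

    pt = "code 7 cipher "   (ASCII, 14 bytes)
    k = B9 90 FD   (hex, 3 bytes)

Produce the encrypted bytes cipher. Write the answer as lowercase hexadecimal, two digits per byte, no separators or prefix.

The 3-byte key repeats, so the effective keystream is b9 90 fd b9 90 fd b9 90 fd b9 90 fd b9 90.
byte 0: 63 XOR b9 = da
byte 1: 6f XOR 90 = ff
byte 2: 64 XOR fd = 99
byte 3: 65 XOR b9 = dc
byte 4: 20 XOR 90 = b0
byte 5: 37 XOR fd = ca
byte 6: 20 XOR b9 = 99
byte 7: 63 XOR 90 = f3
byte 8: 69 XOR fd = 94
byte 9: 70 XOR b9 = c9
byte 10: 68 XOR 90 = f8
byte 11: 65 XOR fd = 98
byte 12: 72 XOR b9 = cb
byte 13: 20 XOR 90 = b0

daff99dcb0ca99f394c9f898cbb0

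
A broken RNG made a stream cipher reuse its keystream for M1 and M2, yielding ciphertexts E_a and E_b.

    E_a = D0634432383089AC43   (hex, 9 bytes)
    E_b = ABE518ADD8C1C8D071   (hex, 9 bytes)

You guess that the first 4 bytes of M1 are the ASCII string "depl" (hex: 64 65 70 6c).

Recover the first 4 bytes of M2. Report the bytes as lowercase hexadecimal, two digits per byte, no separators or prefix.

First, E_a ⊕ E_b = (M1 ⊕ K) ⊕ (M2 ⊕ K) = M1 ⊕ M2, so the key drops out. Then M2 = (M1 ⊕ M2) ⊕ M1 over the first 4 bytes.
byte 0: (d0 XOR ab) XOR 64 = 7b XOR 64 = 1f
byte 1: (63 XOR e5) XOR 65 = 86 XOR 65 = e3
byte 2: (44 XOR 18) XOR 70 = 5c XOR 70 = 2c
byte 3: (32 XOR ad) XOR 6c = 9f XOR 6c = f3

1fe32cf3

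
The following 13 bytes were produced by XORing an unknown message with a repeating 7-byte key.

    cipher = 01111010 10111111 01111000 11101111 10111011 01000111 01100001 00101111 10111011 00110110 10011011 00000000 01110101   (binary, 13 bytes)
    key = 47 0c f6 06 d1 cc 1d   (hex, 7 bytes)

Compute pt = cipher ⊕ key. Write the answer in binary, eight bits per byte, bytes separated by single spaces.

00111101 10110011 10001110 11101001 01101010 10001011 01111100 01101000 10110111 11000000 10011101 11010001 10111001

The 7-byte key repeats, so the effective keystream is 47 0c f6 06 d1 cc 1d 47 0c f6 06 d1 cc.
byte 0: 122 ^  71 =  61
byte 1: 191 ^  12 = 179
byte 2: 120 ^ 246 = 142
byte 3: 239 ^   6 = 233
byte 4: 187 ^ 209 = 106
byte 5:  71 ^ 204 = 139
byte 6:  97 ^  29 = 124
byte 7:  47 ^  71 = 104
byte 8: 187 ^  12 = 183
byte 9:  54 ^ 246 = 192
byte 10: 155 ^   6 = 157
byte 11:   0 ^ 209 = 209
byte 12: 117 ^ 204 = 185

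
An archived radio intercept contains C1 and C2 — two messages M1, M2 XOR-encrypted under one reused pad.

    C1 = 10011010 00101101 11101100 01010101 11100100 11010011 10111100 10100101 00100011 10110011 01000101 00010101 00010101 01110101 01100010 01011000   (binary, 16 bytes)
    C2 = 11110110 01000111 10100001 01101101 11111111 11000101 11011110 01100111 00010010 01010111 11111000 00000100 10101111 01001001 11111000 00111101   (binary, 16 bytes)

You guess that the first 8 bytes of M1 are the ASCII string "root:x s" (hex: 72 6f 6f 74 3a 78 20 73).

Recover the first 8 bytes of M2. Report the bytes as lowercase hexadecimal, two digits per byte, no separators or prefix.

First, C1 ⊕ C2 = (M1 ⊕ K) ⊕ (M2 ⊕ K) = M1 ⊕ M2, so the key drops out. Then M2 = (M1 ⊕ M2) ⊕ M1 over the first 8 bytes.
byte 0: (9a XOR f6) XOR 72 = 6c XOR 72 = 1e
byte 1: (2d XOR 47) XOR 6f = 6a XOR 6f = 05
byte 2: (ec XOR a1) XOR 6f = 4d XOR 6f = 22
byte 3: (55 XOR 6d) XOR 74 = 38 XOR 74 = 4c
byte 4: (e4 XOR ff) XOR 3a = 1b XOR 3a = 21
byte 5: (d3 XOR c5) XOR 78 = 16 XOR 78 = 6e
byte 6: (bc XOR de) XOR 20 = 62 XOR 20 = 42
byte 7: (a5 XOR 67) XOR 73 = c2 XOR 73 = b1

1e05224c216e42b1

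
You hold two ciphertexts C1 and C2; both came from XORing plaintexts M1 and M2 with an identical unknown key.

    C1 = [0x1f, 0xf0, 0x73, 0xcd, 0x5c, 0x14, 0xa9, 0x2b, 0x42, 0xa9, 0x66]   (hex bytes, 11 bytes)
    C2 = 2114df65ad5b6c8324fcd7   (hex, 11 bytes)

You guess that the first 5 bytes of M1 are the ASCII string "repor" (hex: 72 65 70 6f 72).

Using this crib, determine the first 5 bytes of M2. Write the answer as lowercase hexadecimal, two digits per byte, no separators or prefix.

4c81dcc783

First, C1 ⊕ C2 = (M1 ⊕ K) ⊕ (M2 ⊕ K) = M1 ⊕ M2, so the key drops out. Then M2 = (M1 ⊕ M2) ⊕ M1 over the first 5 bytes.
byte 0: (1f ⊕ 21) ⊕ 72 = 3e ⊕ 72 = 4c
byte 1: (f0 ⊕ 14) ⊕ 65 = e4 ⊕ 65 = 81
byte 2: (73 ⊕ df) ⊕ 70 = ac ⊕ 70 = dc
byte 3: (cd ⊕ 65) ⊕ 6f = a8 ⊕ 6f = c7
byte 4: (5c ⊕ ad) ⊕ 72 = f1 ⊕ 72 = 83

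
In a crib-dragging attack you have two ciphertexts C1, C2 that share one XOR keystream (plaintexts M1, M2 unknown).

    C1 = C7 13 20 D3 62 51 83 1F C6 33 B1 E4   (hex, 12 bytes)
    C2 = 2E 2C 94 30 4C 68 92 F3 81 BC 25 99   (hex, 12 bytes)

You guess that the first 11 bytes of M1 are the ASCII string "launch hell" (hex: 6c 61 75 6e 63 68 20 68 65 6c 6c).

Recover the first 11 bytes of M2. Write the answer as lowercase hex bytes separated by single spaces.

First, C1 ⊕ C2 = (M1 ⊕ K) ⊕ (M2 ⊕ K) = M1 ⊕ M2, so the key drops out. Then M2 = (M1 ⊕ M2) ⊕ M1 over the first 11 bytes.
byte 0: (c7 xor 2e) xor 6c = e9 xor 6c = 85
byte 1: (13 xor 2c) xor 61 = 3f xor 61 = 5e
byte 2: (20 xor 94) xor 75 = b4 xor 75 = c1
byte 3: (d3 xor 30) xor 6e = e3 xor 6e = 8d
byte 4: (62 xor 4c) xor 63 = 2e xor 63 = 4d
byte 5: (51 xor 68) xor 68 = 39 xor 68 = 51
byte 6: (83 xor 92) xor 20 = 11 xor 20 = 31
byte 7: (1f xor f3) xor 68 = ec xor 68 = 84
byte 8: (c6 xor 81) xor 65 = 47 xor 65 = 22
byte 9: (33 xor bc) xor 6c = 8f xor 6c = e3
byte 10: (b1 xor 25) xor 6c = 94 xor 6c = f8

85 5e c1 8d 4d 51 31 84 22 e3 f8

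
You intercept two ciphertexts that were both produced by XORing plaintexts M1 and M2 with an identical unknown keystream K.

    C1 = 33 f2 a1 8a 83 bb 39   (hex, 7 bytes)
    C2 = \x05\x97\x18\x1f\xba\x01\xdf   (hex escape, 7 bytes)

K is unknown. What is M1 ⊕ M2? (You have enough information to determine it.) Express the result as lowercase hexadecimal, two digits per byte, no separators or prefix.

3665b99539bae6

C1 ⊕ C2 = (M1 ⊕ K) ⊕ (M2 ⊕ K) = M1 ⊕ M2 — the shared key cancels under XOR.
00110011 ⊕ 00000101 = 00110110
11110010 ⊕ 10010111 = 01100101
10100001 ⊕ 00011000 = 10111001
10001010 ⊕ 00011111 = 10010101
10000011 ⊕ 10111010 = 00111001
10111011 ⊕ 00000001 = 10111010
00111001 ⊕ 11011111 = 11100110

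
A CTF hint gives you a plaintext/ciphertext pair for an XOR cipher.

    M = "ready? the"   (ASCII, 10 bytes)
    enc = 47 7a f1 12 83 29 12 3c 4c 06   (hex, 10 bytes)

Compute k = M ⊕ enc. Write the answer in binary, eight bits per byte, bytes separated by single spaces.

00110101 00011111 10010000 01110110 11111010 00010110 00110010 01001000 00100100 01100011

Since enc = M ⊕ k, XORing both sides with M gives k = M ⊕ enc.
byte 0: 114 XOR  71 =  53
byte 1: 101 XOR 122 =  31
byte 2:  97 XOR 241 = 144
byte 3: 100 XOR  18 = 118
byte 4: 121 XOR 131 = 250
byte 5:  63 XOR  41 =  22
byte 6:  32 XOR  18 =  50
byte 7: 116 XOR  60 =  72
byte 8: 104 XOR  76 =  36
byte 9: 101 XOR   6 =  99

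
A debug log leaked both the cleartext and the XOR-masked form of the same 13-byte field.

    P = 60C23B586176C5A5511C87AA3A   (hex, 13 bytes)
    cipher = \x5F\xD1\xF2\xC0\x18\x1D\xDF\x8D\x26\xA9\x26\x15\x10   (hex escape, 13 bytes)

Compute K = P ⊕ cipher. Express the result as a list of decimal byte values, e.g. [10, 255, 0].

Since cipher = P ⊕ K, XORing both sides with P gives K = P ⊕ cipher.
byte 0: 60 ⊕ 5f = 3f
byte 1: c2 ⊕ d1 = 13
byte 2: 3b ⊕ f2 = c9
byte 3: 58 ⊕ c0 = 98
byte 4: 61 ⊕ 18 = 79
byte 5: 76 ⊕ 1d = 6b
byte 6: c5 ⊕ df = 1a
byte 7: a5 ⊕ 8d = 28
byte 8: 51 ⊕ 26 = 77
byte 9: 1c ⊕ a9 = b5
byte 10: 87 ⊕ 26 = a1
byte 11: aa ⊕ 15 = bf
byte 12: 3a ⊕ 10 = 2a

[63, 19, 201, 152, 121, 107, 26, 40, 119, 181, 161, 191, 42]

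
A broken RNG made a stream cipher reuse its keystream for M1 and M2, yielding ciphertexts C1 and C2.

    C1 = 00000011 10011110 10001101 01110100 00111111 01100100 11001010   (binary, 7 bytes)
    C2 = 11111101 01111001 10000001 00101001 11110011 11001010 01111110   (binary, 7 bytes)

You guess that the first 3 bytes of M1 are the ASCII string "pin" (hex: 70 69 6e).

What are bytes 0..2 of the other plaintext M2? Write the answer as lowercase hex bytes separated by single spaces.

8e 8e 62

First, C1 ⊕ C2 = (M1 ⊕ K) ⊕ (M2 ⊕ K) = M1 ⊕ M2, so the key drops out. Then M2 = (M1 ⊕ M2) ⊕ M1 over the first 3 bytes.
byte 0: (03 ^ fd) ^ 70 = fe ^ 70 = 8e
byte 1: (9e ^ 79) ^ 69 = e7 ^ 69 = 8e
byte 2: (8d ^ 81) ^ 6e = 0c ^ 6e = 62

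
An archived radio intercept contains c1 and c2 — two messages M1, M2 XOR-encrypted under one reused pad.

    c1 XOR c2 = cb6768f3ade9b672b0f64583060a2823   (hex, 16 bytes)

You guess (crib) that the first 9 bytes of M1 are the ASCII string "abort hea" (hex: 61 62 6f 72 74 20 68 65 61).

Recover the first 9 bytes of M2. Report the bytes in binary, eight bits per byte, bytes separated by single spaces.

Since c1 ⊕ c2 = M1 ⊕ M2, XORing with the guessed M1 bytes yields the corresponding M2 bytes: M2 = (c1 ⊕ c2) ⊕ M1.
cb XOR 61 = aa
67 XOR 62 = 05
68 XOR 6f = 07
f3 XOR 72 = 81
ad XOR 74 = d9
e9 XOR 20 = c9
b6 XOR 68 = de
72 XOR 65 = 17
b0 XOR 61 = d1

10101010 00000101 00000111 10000001 11011001 11001001 11011110 00010111 11010001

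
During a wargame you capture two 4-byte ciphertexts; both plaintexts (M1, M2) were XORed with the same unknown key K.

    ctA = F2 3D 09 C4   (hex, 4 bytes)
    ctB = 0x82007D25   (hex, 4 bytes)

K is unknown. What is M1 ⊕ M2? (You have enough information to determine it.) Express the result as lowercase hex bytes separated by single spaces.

ctA ⊕ ctB = (M1 ⊕ K) ⊕ (M2 ⊕ K) = M1 ⊕ M2 — the shared key cancels under XOR.
f2 ^ 82 = 70
3d ^ 00 = 3d
09 ^ 7d = 74
c4 ^ 25 = e1

70 3d 74 e1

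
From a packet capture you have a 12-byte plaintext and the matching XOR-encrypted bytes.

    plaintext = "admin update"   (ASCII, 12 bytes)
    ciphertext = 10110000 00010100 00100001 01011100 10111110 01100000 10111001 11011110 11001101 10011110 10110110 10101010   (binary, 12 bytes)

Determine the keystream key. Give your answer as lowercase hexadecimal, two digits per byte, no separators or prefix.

Since ciphertext = plaintext ⊕ key, XORing both sides with plaintext gives key = plaintext ⊕ ciphertext.
61 XOR b0 = d1
64 XOR 14 = 70
6d XOR 21 = 4c
69 XOR 5c = 35
6e XOR be = d0
20 XOR 60 = 40
75 XOR b9 = cc
70 XOR de = ae
64 XOR cd = a9
61 XOR 9e = ff
74 XOR b6 = c2
65 XOR aa = cf

d1704c35d040ccaea9ffc2cf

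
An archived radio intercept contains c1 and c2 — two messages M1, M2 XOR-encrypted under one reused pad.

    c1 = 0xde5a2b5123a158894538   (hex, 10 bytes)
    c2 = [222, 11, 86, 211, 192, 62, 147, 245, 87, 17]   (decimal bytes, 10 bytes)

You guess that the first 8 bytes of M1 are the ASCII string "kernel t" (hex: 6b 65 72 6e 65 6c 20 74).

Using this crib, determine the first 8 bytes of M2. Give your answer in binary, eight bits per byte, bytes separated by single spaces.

01101011 00110100 00001111 11101100 10000110 11110011 11101011 00001000

First, c1 ⊕ c2 = (M1 ⊕ K) ⊕ (M2 ⊕ K) = M1 ⊕ M2, so the key drops out. Then M2 = (M1 ⊕ M2) ⊕ M1 over the first 8 bytes.
byte 0: (de ^ de) ^ 6b = 00 ^ 6b = 6b
byte 1: (5a ^ 0b) ^ 65 = 51 ^ 65 = 34
byte 2: (2b ^ 56) ^ 72 = 7d ^ 72 = 0f
byte 3: (51 ^ d3) ^ 6e = 82 ^ 6e = ec
byte 4: (23 ^ c0) ^ 65 = e3 ^ 65 = 86
byte 5: (a1 ^ 3e) ^ 6c = 9f ^ 6c = f3
byte 6: (58 ^ 93) ^ 20 = cb ^ 20 = eb
byte 7: (89 ^ f5) ^ 74 = 7c ^ 74 = 08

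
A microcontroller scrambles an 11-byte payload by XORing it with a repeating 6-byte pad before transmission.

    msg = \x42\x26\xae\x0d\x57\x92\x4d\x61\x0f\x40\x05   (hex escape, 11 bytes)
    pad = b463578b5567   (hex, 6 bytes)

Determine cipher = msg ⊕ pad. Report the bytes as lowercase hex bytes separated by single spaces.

f6 45 f9 86 02 f5 f9 02 58 cb 50

The 6-byte key repeats, so the effective keystream is b4 63 57 8b 55 67 b4 63 57 8b 55.
byte 0: 42 ^ b4 = f6
byte 1: 26 ^ 63 = 45
byte 2: ae ^ 57 = f9
byte 3: 0d ^ 8b = 86
byte 4: 57 ^ 55 = 02
byte 5: 92 ^ 67 = f5
byte 6: 4d ^ b4 = f9
byte 7: 61 ^ 63 = 02
byte 8: 0f ^ 57 = 58
byte 9: 40 ^ 8b = cb
byte 10: 05 ^ 55 = 50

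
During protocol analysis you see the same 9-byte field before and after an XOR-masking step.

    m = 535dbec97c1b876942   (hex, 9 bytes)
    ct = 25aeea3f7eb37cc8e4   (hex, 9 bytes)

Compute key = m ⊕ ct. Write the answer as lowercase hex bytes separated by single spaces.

Since ct = m ⊕ key, XORing both sides with m gives key = m ⊕ ct.
byte 0:  83 XOR  37 = 118
byte 1:  93 XOR 174 = 243
byte 2: 190 XOR 234 =  84
byte 3: 201 XOR  63 = 246
byte 4: 124 XOR 126 =   2
byte 5:  27 XOR 179 = 168
byte 6: 135 XOR 124 = 251
byte 7: 105 XOR 200 = 161
byte 8:  66 XOR 228 = 166

76 f3 54 f6 02 a8 fb a1 a6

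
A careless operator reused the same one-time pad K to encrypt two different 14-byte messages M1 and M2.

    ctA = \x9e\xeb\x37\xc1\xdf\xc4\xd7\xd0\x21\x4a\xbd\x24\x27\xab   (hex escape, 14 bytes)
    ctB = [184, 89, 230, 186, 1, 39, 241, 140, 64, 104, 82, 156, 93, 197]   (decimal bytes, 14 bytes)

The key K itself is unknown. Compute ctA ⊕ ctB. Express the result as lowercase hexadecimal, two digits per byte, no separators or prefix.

26b2d17bdee3265c6122efb87a6e

ctA ⊕ ctB = (M1 ⊕ K) ⊕ (M2 ⊕ K) = M1 ⊕ M2 — the shared key cancels under XOR.
byte 0: 158 ^ 184 =  38
byte 1: 235 ^  89 = 178
byte 2:  55 ^ 230 = 209
byte 3: 193 ^ 186 = 123
byte 4: 223 ^   1 = 222
byte 5: 196 ^  39 = 227
byte 6: 215 ^ 241 =  38
byte 7: 208 ^ 140 =  92
byte 8:  33 ^  64 =  97
byte 9:  74 ^ 104 =  34
byte 10: 189 ^  82 = 239
byte 11:  36 ^ 156 = 184
byte 12:  39 ^  93 = 122
byte 13: 171 ^ 197 = 110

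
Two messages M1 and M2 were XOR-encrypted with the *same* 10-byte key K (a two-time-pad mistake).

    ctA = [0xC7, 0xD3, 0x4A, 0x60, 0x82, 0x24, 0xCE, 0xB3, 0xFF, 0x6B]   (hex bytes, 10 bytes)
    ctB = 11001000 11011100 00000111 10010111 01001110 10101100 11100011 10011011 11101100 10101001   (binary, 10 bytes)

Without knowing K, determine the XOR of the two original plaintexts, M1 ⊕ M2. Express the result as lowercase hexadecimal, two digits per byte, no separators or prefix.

0f0f4df7cc882d2813c2

ctA ⊕ ctB = (M1 ⊕ K) ⊕ (M2 ⊕ K) = M1 ⊕ M2 — the shared key cancels under XOR.
byte 0: c7 ⊕ c8 = 0f
byte 1: d3 ⊕ dc = 0f
byte 2: 4a ⊕ 07 = 4d
byte 3: 60 ⊕ 97 = f7
byte 4: 82 ⊕ 4e = cc
byte 5: 24 ⊕ ac = 88
byte 6: ce ⊕ e3 = 2d
byte 7: b3 ⊕ 9b = 28
byte 8: ff ⊕ ec = 13
byte 9: 6b ⊕ a9 = c2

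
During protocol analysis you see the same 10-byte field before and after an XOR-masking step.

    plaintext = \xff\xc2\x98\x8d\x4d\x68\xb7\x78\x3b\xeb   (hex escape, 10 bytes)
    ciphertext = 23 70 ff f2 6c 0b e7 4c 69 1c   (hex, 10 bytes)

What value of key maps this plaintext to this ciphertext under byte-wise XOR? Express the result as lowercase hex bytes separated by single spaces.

Since ciphertext = plaintext ⊕ key, XORing both sides with plaintext gives key = plaintext ⊕ ciphertext.
255 xor  35 = 220
194 xor 112 = 178
152 xor 255 = 103
141 xor 242 = 127
 77 xor 108 =  33
104 xor  11 =  99
183 xor 231 =  80
120 xor  76 =  52
 59 xor 105 =  82
235 xor  28 = 247

dc b2 67 7f 21 63 50 34 52 f7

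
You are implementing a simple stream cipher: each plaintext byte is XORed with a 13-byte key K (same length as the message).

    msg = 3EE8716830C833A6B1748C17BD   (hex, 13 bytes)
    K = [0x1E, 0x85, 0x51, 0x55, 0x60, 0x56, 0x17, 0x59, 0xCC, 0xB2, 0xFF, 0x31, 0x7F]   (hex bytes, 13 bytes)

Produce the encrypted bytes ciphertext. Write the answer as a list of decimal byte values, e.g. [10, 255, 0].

 62 ^  30 =  32
232 ^ 133 = 109
113 ^  81 =  32
104 ^  85 =  61
 48 ^  96 =  80
200 ^  86 = 158
 51 ^  23 =  36
166 ^  89 = 255
177 ^ 204 = 125
116 ^ 178 = 198
140 ^ 255 = 115
 23 ^  49 =  38
189 ^ 127 = 194

[32, 109, 32, 61, 80, 158, 36, 255, 125, 198, 115, 38, 194]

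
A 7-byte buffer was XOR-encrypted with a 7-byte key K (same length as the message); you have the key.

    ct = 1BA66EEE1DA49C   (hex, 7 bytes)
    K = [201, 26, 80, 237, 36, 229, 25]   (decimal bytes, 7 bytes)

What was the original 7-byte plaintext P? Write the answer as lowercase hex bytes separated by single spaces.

d2 bc 3e 03 39 41 85

1b ⊕ c9 = d2
a6 ⊕ 1a = bc
6e ⊕ 50 = 3e
ee ⊕ ed = 03
1d ⊕ 24 = 39
a4 ⊕ e5 = 41
9c ⊕ 19 = 85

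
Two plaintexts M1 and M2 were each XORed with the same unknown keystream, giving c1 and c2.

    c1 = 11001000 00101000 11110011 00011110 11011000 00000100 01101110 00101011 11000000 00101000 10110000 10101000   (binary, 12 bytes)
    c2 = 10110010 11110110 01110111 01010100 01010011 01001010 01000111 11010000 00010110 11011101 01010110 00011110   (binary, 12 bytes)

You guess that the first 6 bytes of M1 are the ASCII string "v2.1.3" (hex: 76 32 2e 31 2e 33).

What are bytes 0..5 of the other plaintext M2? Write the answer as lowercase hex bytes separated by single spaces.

0c ec aa 7b a5 7d

First, c1 ⊕ c2 = (M1 ⊕ K) ⊕ (M2 ⊕ K) = M1 ⊕ M2, so the key drops out. Then M2 = (M1 ⊕ M2) ⊕ M1 over the first 6 bytes.
byte 0: (c8 xor b2) xor 76 = 7a xor 76 = 0c
byte 1: (28 xor f6) xor 32 = de xor 32 = ec
byte 2: (f3 xor 77) xor 2e = 84 xor 2e = aa
byte 3: (1e xor 54) xor 31 = 4a xor 31 = 7b
byte 4: (d8 xor 53) xor 2e = 8b xor 2e = a5
byte 5: (04 xor 4a) xor 33 = 4e xor 33 = 7d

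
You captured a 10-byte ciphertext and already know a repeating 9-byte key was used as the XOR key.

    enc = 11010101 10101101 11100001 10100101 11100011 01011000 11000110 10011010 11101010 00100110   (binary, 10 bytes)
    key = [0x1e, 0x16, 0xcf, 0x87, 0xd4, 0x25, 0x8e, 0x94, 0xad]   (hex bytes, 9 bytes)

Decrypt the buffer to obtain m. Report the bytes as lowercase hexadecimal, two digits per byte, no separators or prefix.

cbbb2e22377d480e4738

The 9-byte key repeats, so the effective keystream is 1e 16 cf 87 d4 25 8e 94 ad 1e.
byte 0: d5 ^ 1e = cb
byte 1: ad ^ 16 = bb
byte 2: e1 ^ cf = 2e
byte 3: a5 ^ 87 = 22
byte 4: e3 ^ d4 = 37
byte 5: 58 ^ 25 = 7d
byte 6: c6 ^ 8e = 48
byte 7: 9a ^ 94 = 0e
byte 8: ea ^ ad = 47
byte 9: 26 ^ 1e = 38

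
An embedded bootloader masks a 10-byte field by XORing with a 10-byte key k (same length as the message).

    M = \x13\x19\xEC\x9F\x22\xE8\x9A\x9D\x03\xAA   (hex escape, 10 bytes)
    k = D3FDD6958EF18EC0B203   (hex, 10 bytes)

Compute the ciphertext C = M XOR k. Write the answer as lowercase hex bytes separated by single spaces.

c0 e4 3a 0a ac 19 14 5d b1 a9

XOR is its own inverse, so applying the key byte-wise gives the result directly.
byte 0: 13 XOR d3 = c0
byte 1: 19 XOR fd = e4
byte 2: ec XOR d6 = 3a
byte 3: 9f XOR 95 = 0a
byte 4: 22 XOR 8e = ac
byte 5: e8 XOR f1 = 19
byte 6: 9a XOR 8e = 14
byte 7: 9d XOR c0 = 5d
byte 8: 03 XOR b2 = b1
byte 9: aa XOR 03 = a9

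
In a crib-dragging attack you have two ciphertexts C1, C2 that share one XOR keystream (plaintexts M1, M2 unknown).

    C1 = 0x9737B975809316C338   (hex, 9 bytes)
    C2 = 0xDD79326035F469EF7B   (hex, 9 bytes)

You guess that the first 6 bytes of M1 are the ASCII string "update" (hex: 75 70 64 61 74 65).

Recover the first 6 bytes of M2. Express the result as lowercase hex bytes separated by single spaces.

First, C1 ⊕ C2 = (M1 ⊕ K) ⊕ (M2 ⊕ K) = M1 ⊕ M2, so the key drops out. Then M2 = (M1 ⊕ M2) ⊕ M1 over the first 6 bytes.
byte 0: (97 XOR dd) XOR 75 = 4a XOR 75 = 3f
byte 1: (37 XOR 79) XOR 70 = 4e XOR 70 = 3e
byte 2: (b9 XOR 32) XOR 64 = 8b XOR 64 = ef
byte 3: (75 XOR 60) XOR 61 = 15 XOR 61 = 74
byte 4: (80 XOR 35) XOR 74 = b5 XOR 74 = c1
byte 5: (93 XOR f4) XOR 65 = 67 XOR 65 = 02

3f 3e ef 74 c1 02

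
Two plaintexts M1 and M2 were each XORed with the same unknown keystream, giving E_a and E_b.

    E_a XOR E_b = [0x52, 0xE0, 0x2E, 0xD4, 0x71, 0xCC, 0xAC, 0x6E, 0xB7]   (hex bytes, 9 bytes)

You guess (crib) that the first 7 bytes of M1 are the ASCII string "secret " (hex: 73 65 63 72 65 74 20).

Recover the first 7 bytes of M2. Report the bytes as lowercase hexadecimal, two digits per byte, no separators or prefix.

Since E_a ⊕ E_b = M1 ⊕ M2, XORing with the guessed M1 bytes yields the corresponding M2 bytes: M2 = (E_a ⊕ E_b) ⊕ M1.
52 XOR 73 = 21
e0 XOR 65 = 85
2e XOR 63 = 4d
d4 XOR 72 = a6
71 XOR 65 = 14
cc XOR 74 = b8
ac XOR 20 = 8c

21854da614b88c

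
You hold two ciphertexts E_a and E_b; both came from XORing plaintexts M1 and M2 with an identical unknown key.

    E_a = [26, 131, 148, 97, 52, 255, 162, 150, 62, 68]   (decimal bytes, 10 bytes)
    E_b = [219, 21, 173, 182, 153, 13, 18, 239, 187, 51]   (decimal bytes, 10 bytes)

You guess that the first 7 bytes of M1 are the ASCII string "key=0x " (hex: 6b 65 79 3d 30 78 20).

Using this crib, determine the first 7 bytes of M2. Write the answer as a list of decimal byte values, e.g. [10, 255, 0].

[170, 243, 64, 234, 157, 138, 144]

First, E_a ⊕ E_b = (M1 ⊕ K) ⊕ (M2 ⊕ K) = M1 ⊕ M2, so the key drops out. Then M2 = (M1 ⊕ M2) ⊕ M1 over the first 7 bytes.
byte 0: (1a XOR db) XOR 6b = c1 XOR 6b = aa
byte 1: (83 XOR 15) XOR 65 = 96 XOR 65 = f3
byte 2: (94 XOR ad) XOR 79 = 39 XOR 79 = 40
byte 3: (61 XOR b6) XOR 3d = d7 XOR 3d = ea
byte 4: (34 XOR 99) XOR 30 = ad XOR 30 = 9d
byte 5: (ff XOR 0d) XOR 78 = f2 XOR 78 = 8a
byte 6: (a2 XOR 12) XOR 20 = b0 XOR 20 = 90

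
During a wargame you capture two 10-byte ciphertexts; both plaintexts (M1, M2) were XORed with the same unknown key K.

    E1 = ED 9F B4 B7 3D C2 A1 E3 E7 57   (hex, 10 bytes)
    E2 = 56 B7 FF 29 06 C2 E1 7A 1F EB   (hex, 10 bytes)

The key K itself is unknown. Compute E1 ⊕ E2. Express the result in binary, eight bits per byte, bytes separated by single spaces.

E1 ⊕ E2 = (M1 ⊕ K) ⊕ (M2 ⊕ K) = M1 ⊕ M2 — the shared key cancels under XOR.
11101101 ⊕ 01010110 = 10111011
10011111 ⊕ 10110111 = 00101000
10110100 ⊕ 11111111 = 01001011
10110111 ⊕ 00101001 = 10011110
00111101 ⊕ 00000110 = 00111011
11000010 ⊕ 11000010 = 00000000
10100001 ⊕ 11100001 = 01000000
11100011 ⊕ 01111010 = 10011001
11100111 ⊕ 00011111 = 11111000
01010111 ⊕ 11101011 = 10111100

10111011 00101000 01001011 10011110 00111011 00000000 01000000 10011001 11111000 10111100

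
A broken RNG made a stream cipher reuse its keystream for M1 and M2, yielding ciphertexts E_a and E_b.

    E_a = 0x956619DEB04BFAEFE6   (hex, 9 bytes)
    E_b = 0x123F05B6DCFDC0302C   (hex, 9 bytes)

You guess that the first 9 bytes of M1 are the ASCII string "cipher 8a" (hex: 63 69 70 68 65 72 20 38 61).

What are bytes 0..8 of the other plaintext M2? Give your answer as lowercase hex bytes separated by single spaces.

First, E_a ⊕ E_b = (M1 ⊕ K) ⊕ (M2 ⊕ K) = M1 ⊕ M2, so the key drops out. Then M2 = (M1 ⊕ M2) ⊕ M1 over the first 9 bytes.
byte 0: (95 XOR 12) XOR 63 = 87 XOR 63 = e4
byte 1: (66 XOR 3f) XOR 69 = 59 XOR 69 = 30
byte 2: (19 XOR 05) XOR 70 = 1c XOR 70 = 6c
byte 3: (de XOR b6) XOR 68 = 68 XOR 68 = 00
byte 4: (b0 XOR dc) XOR 65 = 6c XOR 65 = 09
byte 5: (4b XOR fd) XOR 72 = b6 XOR 72 = c4
byte 6: (fa XOR c0) XOR 20 = 3a XOR 20 = 1a
byte 7: (ef XOR 30) XOR 38 = df XOR 38 = e7
byte 8: (e6 XOR 2c) XOR 61 = ca XOR 61 = ab

e4 30 6c 00 09 c4 1a e7 ab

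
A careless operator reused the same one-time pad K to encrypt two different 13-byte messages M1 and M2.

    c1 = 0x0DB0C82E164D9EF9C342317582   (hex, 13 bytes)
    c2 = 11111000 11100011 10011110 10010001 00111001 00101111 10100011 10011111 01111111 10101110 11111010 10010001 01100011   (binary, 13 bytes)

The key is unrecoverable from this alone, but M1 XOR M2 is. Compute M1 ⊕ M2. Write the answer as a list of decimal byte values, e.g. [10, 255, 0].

[245, 83, 86, 191, 47, 98, 61, 102, 188, 236, 203, 228, 225]

c1 ⊕ c2 = (M1 ⊕ K) ⊕ (M2 ⊕ K) = M1 ⊕ M2 — the shared key cancels under XOR.
0d ^ f8 = f5
b0 ^ e3 = 53
c8 ^ 9e = 56
2e ^ 91 = bf
16 ^ 39 = 2f
4d ^ 2f = 62
9e ^ a3 = 3d
f9 ^ 9f = 66
c3 ^ 7f = bc
42 ^ ae = ec
31 ^ fa = cb
75 ^ 91 = e4
82 ^ 63 = e1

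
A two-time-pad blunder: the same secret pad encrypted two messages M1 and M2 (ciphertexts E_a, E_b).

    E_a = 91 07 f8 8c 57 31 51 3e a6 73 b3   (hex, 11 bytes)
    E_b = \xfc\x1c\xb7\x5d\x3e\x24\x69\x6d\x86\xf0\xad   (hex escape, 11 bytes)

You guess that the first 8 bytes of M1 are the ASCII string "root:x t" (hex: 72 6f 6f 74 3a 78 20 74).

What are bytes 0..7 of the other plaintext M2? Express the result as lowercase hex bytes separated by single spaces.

First, E_a ⊕ E_b = (M1 ⊕ K) ⊕ (M2 ⊕ K) = M1 ⊕ M2, so the key drops out. Then M2 = (M1 ⊕ M2) ⊕ M1 over the first 8 bytes.
byte 0: (91 ^ fc) ^ 72 = 6d ^ 72 = 1f
byte 1: (07 ^ 1c) ^ 6f = 1b ^ 6f = 74
byte 2: (f8 ^ b7) ^ 6f = 4f ^ 6f = 20
byte 3: (8c ^ 5d) ^ 74 = d1 ^ 74 = a5
byte 4: (57 ^ 3e) ^ 3a = 69 ^ 3a = 53
byte 5: (31 ^ 24) ^ 78 = 15 ^ 78 = 6d
byte 6: (51 ^ 69) ^ 20 = 38 ^ 20 = 18
byte 7: (3e ^ 6d) ^ 74 = 53 ^ 74 = 27

1f 74 20 a5 53 6d 18 27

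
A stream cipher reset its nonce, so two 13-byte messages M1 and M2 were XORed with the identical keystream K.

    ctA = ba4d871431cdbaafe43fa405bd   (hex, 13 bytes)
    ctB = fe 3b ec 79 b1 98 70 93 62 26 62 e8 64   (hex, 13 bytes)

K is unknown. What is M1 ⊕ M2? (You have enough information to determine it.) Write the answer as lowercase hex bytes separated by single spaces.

ctA ⊕ ctB = (M1 ⊕ K) ⊕ (M2 ⊕ K) = M1 ⊕ M2 — the shared key cancels under XOR.
10111010 XOR 11111110 = 01000100
01001101 XOR 00111011 = 01110110
10000111 XOR 11101100 = 01101011
00010100 XOR 01111001 = 01101101
00110001 XOR 10110001 = 10000000
11001101 XOR 10011000 = 01010101
10111010 XOR 01110000 = 11001010
10101111 XOR 10010011 = 00111100
11100100 XOR 01100010 = 10000110
00111111 XOR 00100110 = 00011001
10100100 XOR 01100010 = 11000110
00000101 XOR 11101000 = 11101101
10111101 XOR 01100100 = 11011001

44 76 6b 6d 80 55 ca 3c 86 19 c6 ed d9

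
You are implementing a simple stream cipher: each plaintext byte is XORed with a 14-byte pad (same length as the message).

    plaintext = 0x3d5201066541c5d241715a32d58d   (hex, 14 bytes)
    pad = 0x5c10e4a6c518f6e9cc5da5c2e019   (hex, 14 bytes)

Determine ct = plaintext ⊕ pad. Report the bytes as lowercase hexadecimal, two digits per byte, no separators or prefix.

6142e5a0a059333b8d2cfff03594

XOR is its own inverse, so applying the key byte-wise gives the result directly.
3d ^ 5c = 61
52 ^ 10 = 42
01 ^ e4 = e5
06 ^ a6 = a0
65 ^ c5 = a0
41 ^ 18 = 59
c5 ^ f6 = 33
d2 ^ e9 = 3b
41 ^ cc = 8d
71 ^ 5d = 2c
5a ^ a5 = ff
32 ^ c2 = f0
d5 ^ e0 = 35
8d ^ 19 = 94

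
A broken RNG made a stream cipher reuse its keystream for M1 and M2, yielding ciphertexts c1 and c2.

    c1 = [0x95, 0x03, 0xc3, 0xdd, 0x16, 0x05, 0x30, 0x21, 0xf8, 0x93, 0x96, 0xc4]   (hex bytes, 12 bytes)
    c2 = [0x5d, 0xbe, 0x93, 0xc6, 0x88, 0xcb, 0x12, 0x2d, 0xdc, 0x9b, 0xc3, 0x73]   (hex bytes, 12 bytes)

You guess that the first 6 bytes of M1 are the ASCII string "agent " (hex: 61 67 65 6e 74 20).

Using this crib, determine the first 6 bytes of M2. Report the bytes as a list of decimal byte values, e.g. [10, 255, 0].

First, c1 ⊕ c2 = (M1 ⊕ K) ⊕ (M2 ⊕ K) = M1 ⊕ M2, so the key drops out. Then M2 = (M1 ⊕ M2) ⊕ M1 over the first 6 bytes.
byte 0: (95 xor 5d) xor 61 = c8 xor 61 = a9
byte 1: (03 xor be) xor 67 = bd xor 67 = da
byte 2: (c3 xor 93) xor 65 = 50 xor 65 = 35
byte 3: (dd xor c6) xor 6e = 1b xor 6e = 75
byte 4: (16 xor 88) xor 74 = 9e xor 74 = ea
byte 5: (05 xor cb) xor 20 = ce xor 20 = ee

[169, 218, 53, 117, 234, 238]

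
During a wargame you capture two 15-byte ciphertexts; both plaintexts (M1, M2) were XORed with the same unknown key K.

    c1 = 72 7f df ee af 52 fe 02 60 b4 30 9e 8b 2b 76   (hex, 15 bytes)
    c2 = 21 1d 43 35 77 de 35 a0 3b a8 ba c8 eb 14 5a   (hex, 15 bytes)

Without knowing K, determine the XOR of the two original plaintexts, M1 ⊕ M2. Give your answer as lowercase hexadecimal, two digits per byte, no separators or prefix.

53629cdbd88ccba25b1c8a56603f2c

c1 ⊕ c2 = (M1 ⊕ K) ⊕ (M2 ⊕ K) = M1 ⊕ M2 — the shared key cancels under XOR.
72 XOR 21 = 53
7f XOR 1d = 62
df XOR 43 = 9c
ee XOR 35 = db
af XOR 77 = d8
52 XOR de = 8c
fe XOR 35 = cb
02 XOR a0 = a2
60 XOR 3b = 5b
b4 XOR a8 = 1c
30 XOR ba = 8a
9e XOR c8 = 56
8b XOR eb = 60
2b XOR 14 = 3f
76 XOR 5a = 2c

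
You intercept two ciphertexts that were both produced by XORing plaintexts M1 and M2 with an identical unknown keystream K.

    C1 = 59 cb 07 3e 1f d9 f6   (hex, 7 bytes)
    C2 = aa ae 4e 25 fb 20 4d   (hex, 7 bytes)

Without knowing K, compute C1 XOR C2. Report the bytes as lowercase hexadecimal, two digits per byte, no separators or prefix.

f365491be4f9bb

C1 ⊕ C2 = (M1 ⊕ K) ⊕ (M2 ⊕ K) = M1 ⊕ M2 — the shared key cancels under XOR.
 89 XOR 170 = 243
203 XOR 174 = 101
  7 XOR  78 =  73
 62 XOR  37 =  27
 31 XOR 251 = 228
217 XOR  32 = 249
246 XOR  77 = 187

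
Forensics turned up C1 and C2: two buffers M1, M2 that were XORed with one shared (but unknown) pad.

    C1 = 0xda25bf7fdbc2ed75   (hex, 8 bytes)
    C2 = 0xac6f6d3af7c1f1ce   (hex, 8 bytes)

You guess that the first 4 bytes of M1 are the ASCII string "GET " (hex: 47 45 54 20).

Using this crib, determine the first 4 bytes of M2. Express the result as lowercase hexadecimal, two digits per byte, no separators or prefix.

First, C1 ⊕ C2 = (M1 ⊕ K) ⊕ (M2 ⊕ K) = M1 ⊕ M2, so the key drops out. Then M2 = (M1 ⊕ M2) ⊕ M1 over the first 4 bytes.
byte 0: (da ^ ac) ^ 47 = 76 ^ 47 = 31
byte 1: (25 ^ 6f) ^ 45 = 4a ^ 45 = 0f
byte 2: (bf ^ 6d) ^ 54 = d2 ^ 54 = 86
byte 3: (7f ^ 3a) ^ 20 = 45 ^ 20 = 65

310f8665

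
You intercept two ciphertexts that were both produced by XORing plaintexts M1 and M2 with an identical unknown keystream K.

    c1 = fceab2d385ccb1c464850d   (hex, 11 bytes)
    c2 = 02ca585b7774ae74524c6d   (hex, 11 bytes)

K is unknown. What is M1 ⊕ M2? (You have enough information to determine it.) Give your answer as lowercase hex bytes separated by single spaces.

c1 ⊕ c2 = (M1 ⊕ K) ⊕ (M2 ⊕ K) = M1 ⊕ M2 — the shared key cancels under XOR.
byte 0: 252 ⊕   2 = 254
byte 1: 234 ⊕ 202 =  32
byte 2: 178 ⊕  88 = 234
byte 3: 211 ⊕  91 = 136
byte 4: 133 ⊕ 119 = 242
byte 5: 204 ⊕ 116 = 184
byte 6: 177 ⊕ 174 =  31
byte 7: 196 ⊕ 116 = 176
byte 8: 100 ⊕  82 =  54
byte 9: 133 ⊕  76 = 201
byte 10:  13 ⊕ 109 =  96

fe 20 ea 88 f2 b8 1f b0 36 c9 60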